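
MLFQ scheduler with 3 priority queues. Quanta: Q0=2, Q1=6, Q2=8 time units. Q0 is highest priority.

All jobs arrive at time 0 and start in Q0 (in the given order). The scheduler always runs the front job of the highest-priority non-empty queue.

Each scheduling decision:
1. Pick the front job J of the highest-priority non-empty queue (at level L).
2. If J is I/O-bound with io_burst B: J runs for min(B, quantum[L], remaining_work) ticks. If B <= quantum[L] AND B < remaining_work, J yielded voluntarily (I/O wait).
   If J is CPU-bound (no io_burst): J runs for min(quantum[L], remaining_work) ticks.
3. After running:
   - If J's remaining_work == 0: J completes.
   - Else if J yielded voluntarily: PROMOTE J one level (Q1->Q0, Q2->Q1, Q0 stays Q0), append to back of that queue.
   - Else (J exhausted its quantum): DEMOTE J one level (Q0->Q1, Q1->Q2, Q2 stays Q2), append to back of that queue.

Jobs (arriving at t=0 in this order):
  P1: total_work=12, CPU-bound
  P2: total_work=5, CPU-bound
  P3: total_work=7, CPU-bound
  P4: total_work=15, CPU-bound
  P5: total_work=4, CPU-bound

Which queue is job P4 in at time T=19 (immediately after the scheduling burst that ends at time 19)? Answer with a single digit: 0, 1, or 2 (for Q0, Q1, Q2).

Answer: 1

Derivation:
t=0-2: P1@Q0 runs 2, rem=10, quantum used, demote→Q1. Q0=[P2,P3,P4,P5] Q1=[P1] Q2=[]
t=2-4: P2@Q0 runs 2, rem=3, quantum used, demote→Q1. Q0=[P3,P4,P5] Q1=[P1,P2] Q2=[]
t=4-6: P3@Q0 runs 2, rem=5, quantum used, demote→Q1. Q0=[P4,P5] Q1=[P1,P2,P3] Q2=[]
t=6-8: P4@Q0 runs 2, rem=13, quantum used, demote→Q1. Q0=[P5] Q1=[P1,P2,P3,P4] Q2=[]
t=8-10: P5@Q0 runs 2, rem=2, quantum used, demote→Q1. Q0=[] Q1=[P1,P2,P3,P4,P5] Q2=[]
t=10-16: P1@Q1 runs 6, rem=4, quantum used, demote→Q2. Q0=[] Q1=[P2,P3,P4,P5] Q2=[P1]
t=16-19: P2@Q1 runs 3, rem=0, completes. Q0=[] Q1=[P3,P4,P5] Q2=[P1]
t=19-24: P3@Q1 runs 5, rem=0, completes. Q0=[] Q1=[P4,P5] Q2=[P1]
t=24-30: P4@Q1 runs 6, rem=7, quantum used, demote→Q2. Q0=[] Q1=[P5] Q2=[P1,P4]
t=30-32: P5@Q1 runs 2, rem=0, completes. Q0=[] Q1=[] Q2=[P1,P4]
t=32-36: P1@Q2 runs 4, rem=0, completes. Q0=[] Q1=[] Q2=[P4]
t=36-43: P4@Q2 runs 7, rem=0, completes. Q0=[] Q1=[] Q2=[]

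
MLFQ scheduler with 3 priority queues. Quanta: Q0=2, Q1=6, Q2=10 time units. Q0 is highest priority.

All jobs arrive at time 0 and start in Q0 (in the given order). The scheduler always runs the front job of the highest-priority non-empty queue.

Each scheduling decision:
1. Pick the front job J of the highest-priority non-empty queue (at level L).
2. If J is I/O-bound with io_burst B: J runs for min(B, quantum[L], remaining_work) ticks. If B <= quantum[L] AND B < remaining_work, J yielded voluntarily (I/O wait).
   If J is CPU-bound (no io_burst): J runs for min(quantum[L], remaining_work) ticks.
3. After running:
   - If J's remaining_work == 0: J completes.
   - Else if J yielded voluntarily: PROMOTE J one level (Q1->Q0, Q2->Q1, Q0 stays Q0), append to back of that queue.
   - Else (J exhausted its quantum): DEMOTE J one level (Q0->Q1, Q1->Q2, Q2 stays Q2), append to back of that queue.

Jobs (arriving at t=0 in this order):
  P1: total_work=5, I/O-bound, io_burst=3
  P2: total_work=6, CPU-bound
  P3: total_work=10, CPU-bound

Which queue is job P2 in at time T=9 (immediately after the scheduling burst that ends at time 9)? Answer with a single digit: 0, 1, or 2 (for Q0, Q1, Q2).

Answer: 1

Derivation:
t=0-2: P1@Q0 runs 2, rem=3, quantum used, demote→Q1. Q0=[P2,P3] Q1=[P1] Q2=[]
t=2-4: P2@Q0 runs 2, rem=4, quantum used, demote→Q1. Q0=[P3] Q1=[P1,P2] Q2=[]
t=4-6: P3@Q0 runs 2, rem=8, quantum used, demote→Q1. Q0=[] Q1=[P1,P2,P3] Q2=[]
t=6-9: P1@Q1 runs 3, rem=0, completes. Q0=[] Q1=[P2,P3] Q2=[]
t=9-13: P2@Q1 runs 4, rem=0, completes. Q0=[] Q1=[P3] Q2=[]
t=13-19: P3@Q1 runs 6, rem=2, quantum used, demote→Q2. Q0=[] Q1=[] Q2=[P3]
t=19-21: P3@Q2 runs 2, rem=0, completes. Q0=[] Q1=[] Q2=[]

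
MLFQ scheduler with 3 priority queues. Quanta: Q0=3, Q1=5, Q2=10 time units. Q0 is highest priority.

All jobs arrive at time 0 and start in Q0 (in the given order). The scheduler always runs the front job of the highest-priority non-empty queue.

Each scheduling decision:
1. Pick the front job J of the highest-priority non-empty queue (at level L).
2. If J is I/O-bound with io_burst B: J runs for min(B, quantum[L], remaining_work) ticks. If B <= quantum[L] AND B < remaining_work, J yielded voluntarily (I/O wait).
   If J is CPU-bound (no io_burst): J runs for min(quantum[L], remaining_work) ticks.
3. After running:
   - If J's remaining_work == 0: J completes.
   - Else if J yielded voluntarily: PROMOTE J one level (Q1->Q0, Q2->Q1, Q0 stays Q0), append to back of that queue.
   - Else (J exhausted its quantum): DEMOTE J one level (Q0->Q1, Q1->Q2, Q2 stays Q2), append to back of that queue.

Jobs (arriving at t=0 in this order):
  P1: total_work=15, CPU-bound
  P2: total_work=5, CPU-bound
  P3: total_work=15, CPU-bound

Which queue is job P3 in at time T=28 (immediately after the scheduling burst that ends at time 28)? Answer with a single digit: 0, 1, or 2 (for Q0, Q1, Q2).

t=0-3: P1@Q0 runs 3, rem=12, quantum used, demote→Q1. Q0=[P2,P3] Q1=[P1] Q2=[]
t=3-6: P2@Q0 runs 3, rem=2, quantum used, demote→Q1. Q0=[P3] Q1=[P1,P2] Q2=[]
t=6-9: P3@Q0 runs 3, rem=12, quantum used, demote→Q1. Q0=[] Q1=[P1,P2,P3] Q2=[]
t=9-14: P1@Q1 runs 5, rem=7, quantum used, demote→Q2. Q0=[] Q1=[P2,P3] Q2=[P1]
t=14-16: P2@Q1 runs 2, rem=0, completes. Q0=[] Q1=[P3] Q2=[P1]
t=16-21: P3@Q1 runs 5, rem=7, quantum used, demote→Q2. Q0=[] Q1=[] Q2=[P1,P3]
t=21-28: P1@Q2 runs 7, rem=0, completes. Q0=[] Q1=[] Q2=[P3]
t=28-35: P3@Q2 runs 7, rem=0, completes. Q0=[] Q1=[] Q2=[]

Answer: 2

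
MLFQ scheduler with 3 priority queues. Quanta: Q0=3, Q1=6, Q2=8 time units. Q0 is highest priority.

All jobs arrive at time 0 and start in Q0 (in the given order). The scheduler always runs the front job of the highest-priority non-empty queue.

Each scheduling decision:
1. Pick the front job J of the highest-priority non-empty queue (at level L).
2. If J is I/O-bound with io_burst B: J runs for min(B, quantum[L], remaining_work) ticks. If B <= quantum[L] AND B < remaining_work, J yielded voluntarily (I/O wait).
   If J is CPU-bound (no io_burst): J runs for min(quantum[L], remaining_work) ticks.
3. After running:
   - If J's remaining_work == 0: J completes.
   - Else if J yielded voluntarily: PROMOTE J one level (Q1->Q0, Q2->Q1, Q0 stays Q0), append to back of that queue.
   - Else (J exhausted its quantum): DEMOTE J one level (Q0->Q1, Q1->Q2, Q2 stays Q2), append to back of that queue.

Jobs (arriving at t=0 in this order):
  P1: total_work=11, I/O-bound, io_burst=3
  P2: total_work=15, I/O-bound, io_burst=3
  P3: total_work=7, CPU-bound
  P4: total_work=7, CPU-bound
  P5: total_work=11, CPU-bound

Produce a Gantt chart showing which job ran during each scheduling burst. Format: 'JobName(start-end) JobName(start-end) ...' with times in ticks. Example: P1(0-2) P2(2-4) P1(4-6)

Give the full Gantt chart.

Answer: P1(0-3) P2(3-6) P3(6-9) P4(9-12) P5(12-15) P1(15-18) P2(18-21) P1(21-24) P2(24-27) P1(27-29) P2(29-32) P2(32-35) P3(35-39) P4(39-43) P5(43-49) P5(49-51)

Derivation:
t=0-3: P1@Q0 runs 3, rem=8, I/O yield, promote→Q0. Q0=[P2,P3,P4,P5,P1] Q1=[] Q2=[]
t=3-6: P2@Q0 runs 3, rem=12, I/O yield, promote→Q0. Q0=[P3,P4,P5,P1,P2] Q1=[] Q2=[]
t=6-9: P3@Q0 runs 3, rem=4, quantum used, demote→Q1. Q0=[P4,P5,P1,P2] Q1=[P3] Q2=[]
t=9-12: P4@Q0 runs 3, rem=4, quantum used, demote→Q1. Q0=[P5,P1,P2] Q1=[P3,P4] Q2=[]
t=12-15: P5@Q0 runs 3, rem=8, quantum used, demote→Q1. Q0=[P1,P2] Q1=[P3,P4,P5] Q2=[]
t=15-18: P1@Q0 runs 3, rem=5, I/O yield, promote→Q0. Q0=[P2,P1] Q1=[P3,P4,P5] Q2=[]
t=18-21: P2@Q0 runs 3, rem=9, I/O yield, promote→Q0. Q0=[P1,P2] Q1=[P3,P4,P5] Q2=[]
t=21-24: P1@Q0 runs 3, rem=2, I/O yield, promote→Q0. Q0=[P2,P1] Q1=[P3,P4,P5] Q2=[]
t=24-27: P2@Q0 runs 3, rem=6, I/O yield, promote→Q0. Q0=[P1,P2] Q1=[P3,P4,P5] Q2=[]
t=27-29: P1@Q0 runs 2, rem=0, completes. Q0=[P2] Q1=[P3,P4,P5] Q2=[]
t=29-32: P2@Q0 runs 3, rem=3, I/O yield, promote→Q0. Q0=[P2] Q1=[P3,P4,P5] Q2=[]
t=32-35: P2@Q0 runs 3, rem=0, completes. Q0=[] Q1=[P3,P4,P5] Q2=[]
t=35-39: P3@Q1 runs 4, rem=0, completes. Q0=[] Q1=[P4,P5] Q2=[]
t=39-43: P4@Q1 runs 4, rem=0, completes. Q0=[] Q1=[P5] Q2=[]
t=43-49: P5@Q1 runs 6, rem=2, quantum used, demote→Q2. Q0=[] Q1=[] Q2=[P5]
t=49-51: P5@Q2 runs 2, rem=0, completes. Q0=[] Q1=[] Q2=[]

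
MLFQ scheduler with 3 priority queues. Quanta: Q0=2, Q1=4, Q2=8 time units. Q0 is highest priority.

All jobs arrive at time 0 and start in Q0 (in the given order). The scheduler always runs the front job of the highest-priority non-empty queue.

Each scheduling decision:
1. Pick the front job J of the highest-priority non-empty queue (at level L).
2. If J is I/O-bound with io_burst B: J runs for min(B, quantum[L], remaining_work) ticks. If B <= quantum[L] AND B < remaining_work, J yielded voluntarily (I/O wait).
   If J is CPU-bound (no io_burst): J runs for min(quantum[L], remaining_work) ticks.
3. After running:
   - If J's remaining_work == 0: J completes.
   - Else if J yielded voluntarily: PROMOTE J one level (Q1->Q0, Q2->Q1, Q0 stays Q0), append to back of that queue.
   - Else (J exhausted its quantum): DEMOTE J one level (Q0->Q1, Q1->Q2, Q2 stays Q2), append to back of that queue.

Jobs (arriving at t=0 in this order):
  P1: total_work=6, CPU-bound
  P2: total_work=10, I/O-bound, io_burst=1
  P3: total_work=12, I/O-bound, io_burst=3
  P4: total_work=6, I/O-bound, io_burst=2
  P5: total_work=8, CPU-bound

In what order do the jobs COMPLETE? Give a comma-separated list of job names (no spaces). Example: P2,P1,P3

Answer: P4,P2,P1,P3,P5

Derivation:
t=0-2: P1@Q0 runs 2, rem=4, quantum used, demote→Q1. Q0=[P2,P3,P4,P5] Q1=[P1] Q2=[]
t=2-3: P2@Q0 runs 1, rem=9, I/O yield, promote→Q0. Q0=[P3,P4,P5,P2] Q1=[P1] Q2=[]
t=3-5: P3@Q0 runs 2, rem=10, quantum used, demote→Q1. Q0=[P4,P5,P2] Q1=[P1,P3] Q2=[]
t=5-7: P4@Q0 runs 2, rem=4, I/O yield, promote→Q0. Q0=[P5,P2,P4] Q1=[P1,P3] Q2=[]
t=7-9: P5@Q0 runs 2, rem=6, quantum used, demote→Q1. Q0=[P2,P4] Q1=[P1,P3,P5] Q2=[]
t=9-10: P2@Q0 runs 1, rem=8, I/O yield, promote→Q0. Q0=[P4,P2] Q1=[P1,P3,P5] Q2=[]
t=10-12: P4@Q0 runs 2, rem=2, I/O yield, promote→Q0. Q0=[P2,P4] Q1=[P1,P3,P5] Q2=[]
t=12-13: P2@Q0 runs 1, rem=7, I/O yield, promote→Q0. Q0=[P4,P2] Q1=[P1,P3,P5] Q2=[]
t=13-15: P4@Q0 runs 2, rem=0, completes. Q0=[P2] Q1=[P1,P3,P5] Q2=[]
t=15-16: P2@Q0 runs 1, rem=6, I/O yield, promote→Q0. Q0=[P2] Q1=[P1,P3,P5] Q2=[]
t=16-17: P2@Q0 runs 1, rem=5, I/O yield, promote→Q0. Q0=[P2] Q1=[P1,P3,P5] Q2=[]
t=17-18: P2@Q0 runs 1, rem=4, I/O yield, promote→Q0. Q0=[P2] Q1=[P1,P3,P5] Q2=[]
t=18-19: P2@Q0 runs 1, rem=3, I/O yield, promote→Q0. Q0=[P2] Q1=[P1,P3,P5] Q2=[]
t=19-20: P2@Q0 runs 1, rem=2, I/O yield, promote→Q0. Q0=[P2] Q1=[P1,P3,P5] Q2=[]
t=20-21: P2@Q0 runs 1, rem=1, I/O yield, promote→Q0. Q0=[P2] Q1=[P1,P3,P5] Q2=[]
t=21-22: P2@Q0 runs 1, rem=0, completes. Q0=[] Q1=[P1,P3,P5] Q2=[]
t=22-26: P1@Q1 runs 4, rem=0, completes. Q0=[] Q1=[P3,P5] Q2=[]
t=26-29: P3@Q1 runs 3, rem=7, I/O yield, promote→Q0. Q0=[P3] Q1=[P5] Q2=[]
t=29-31: P3@Q0 runs 2, rem=5, quantum used, demote→Q1. Q0=[] Q1=[P5,P3] Q2=[]
t=31-35: P5@Q1 runs 4, rem=2, quantum used, demote→Q2. Q0=[] Q1=[P3] Q2=[P5]
t=35-38: P3@Q1 runs 3, rem=2, I/O yield, promote→Q0. Q0=[P3] Q1=[] Q2=[P5]
t=38-40: P3@Q0 runs 2, rem=0, completes. Q0=[] Q1=[] Q2=[P5]
t=40-42: P5@Q2 runs 2, rem=0, completes. Q0=[] Q1=[] Q2=[]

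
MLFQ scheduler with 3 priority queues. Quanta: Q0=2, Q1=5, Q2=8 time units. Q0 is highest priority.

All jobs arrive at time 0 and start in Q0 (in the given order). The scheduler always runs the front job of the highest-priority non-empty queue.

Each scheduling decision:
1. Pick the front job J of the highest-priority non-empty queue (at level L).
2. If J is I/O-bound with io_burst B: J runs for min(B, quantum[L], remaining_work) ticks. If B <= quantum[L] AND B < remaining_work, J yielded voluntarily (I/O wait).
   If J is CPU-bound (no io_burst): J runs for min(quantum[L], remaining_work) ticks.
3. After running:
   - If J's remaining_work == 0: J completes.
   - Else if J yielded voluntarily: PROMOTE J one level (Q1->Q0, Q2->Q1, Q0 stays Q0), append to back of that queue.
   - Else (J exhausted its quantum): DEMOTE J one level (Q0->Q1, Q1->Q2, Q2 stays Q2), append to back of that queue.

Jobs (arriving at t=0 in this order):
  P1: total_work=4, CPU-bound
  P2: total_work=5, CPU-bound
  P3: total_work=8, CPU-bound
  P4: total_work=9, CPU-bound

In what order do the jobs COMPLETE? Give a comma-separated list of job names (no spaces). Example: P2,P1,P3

t=0-2: P1@Q0 runs 2, rem=2, quantum used, demote→Q1. Q0=[P2,P3,P4] Q1=[P1] Q2=[]
t=2-4: P2@Q0 runs 2, rem=3, quantum used, demote→Q1. Q0=[P3,P4] Q1=[P1,P2] Q2=[]
t=4-6: P3@Q0 runs 2, rem=6, quantum used, demote→Q1. Q0=[P4] Q1=[P1,P2,P3] Q2=[]
t=6-8: P4@Q0 runs 2, rem=7, quantum used, demote→Q1. Q0=[] Q1=[P1,P2,P3,P4] Q2=[]
t=8-10: P1@Q1 runs 2, rem=0, completes. Q0=[] Q1=[P2,P3,P4] Q2=[]
t=10-13: P2@Q1 runs 3, rem=0, completes. Q0=[] Q1=[P3,P4] Q2=[]
t=13-18: P3@Q1 runs 5, rem=1, quantum used, demote→Q2. Q0=[] Q1=[P4] Q2=[P3]
t=18-23: P4@Q1 runs 5, rem=2, quantum used, demote→Q2. Q0=[] Q1=[] Q2=[P3,P4]
t=23-24: P3@Q2 runs 1, rem=0, completes. Q0=[] Q1=[] Q2=[P4]
t=24-26: P4@Q2 runs 2, rem=0, completes. Q0=[] Q1=[] Q2=[]

Answer: P1,P2,P3,P4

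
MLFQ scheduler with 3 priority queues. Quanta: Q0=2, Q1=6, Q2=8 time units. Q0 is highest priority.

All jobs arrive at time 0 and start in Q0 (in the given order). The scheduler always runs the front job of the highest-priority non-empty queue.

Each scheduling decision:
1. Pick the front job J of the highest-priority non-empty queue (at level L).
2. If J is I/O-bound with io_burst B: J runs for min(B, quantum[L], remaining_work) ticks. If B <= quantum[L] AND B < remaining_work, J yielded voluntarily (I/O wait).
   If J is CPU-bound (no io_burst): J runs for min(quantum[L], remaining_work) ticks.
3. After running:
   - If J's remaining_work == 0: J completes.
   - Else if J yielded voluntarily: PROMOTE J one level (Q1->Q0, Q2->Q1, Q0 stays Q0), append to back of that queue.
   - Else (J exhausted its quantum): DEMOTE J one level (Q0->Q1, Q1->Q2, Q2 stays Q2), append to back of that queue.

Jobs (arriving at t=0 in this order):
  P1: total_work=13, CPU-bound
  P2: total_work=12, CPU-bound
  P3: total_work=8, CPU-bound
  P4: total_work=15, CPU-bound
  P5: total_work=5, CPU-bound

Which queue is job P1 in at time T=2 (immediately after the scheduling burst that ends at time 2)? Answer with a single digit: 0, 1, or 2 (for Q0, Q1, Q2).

t=0-2: P1@Q0 runs 2, rem=11, quantum used, demote→Q1. Q0=[P2,P3,P4,P5] Q1=[P1] Q2=[]
t=2-4: P2@Q0 runs 2, rem=10, quantum used, demote→Q1. Q0=[P3,P4,P5] Q1=[P1,P2] Q2=[]
t=4-6: P3@Q0 runs 2, rem=6, quantum used, demote→Q1. Q0=[P4,P5] Q1=[P1,P2,P3] Q2=[]
t=6-8: P4@Q0 runs 2, rem=13, quantum used, demote→Q1. Q0=[P5] Q1=[P1,P2,P3,P4] Q2=[]
t=8-10: P5@Q0 runs 2, rem=3, quantum used, demote→Q1. Q0=[] Q1=[P1,P2,P3,P4,P5] Q2=[]
t=10-16: P1@Q1 runs 6, rem=5, quantum used, demote→Q2. Q0=[] Q1=[P2,P3,P4,P5] Q2=[P1]
t=16-22: P2@Q1 runs 6, rem=4, quantum used, demote→Q2. Q0=[] Q1=[P3,P4,P5] Q2=[P1,P2]
t=22-28: P3@Q1 runs 6, rem=0, completes. Q0=[] Q1=[P4,P5] Q2=[P1,P2]
t=28-34: P4@Q1 runs 6, rem=7, quantum used, demote→Q2. Q0=[] Q1=[P5] Q2=[P1,P2,P4]
t=34-37: P5@Q1 runs 3, rem=0, completes. Q0=[] Q1=[] Q2=[P1,P2,P4]
t=37-42: P1@Q2 runs 5, rem=0, completes. Q0=[] Q1=[] Q2=[P2,P4]
t=42-46: P2@Q2 runs 4, rem=0, completes. Q0=[] Q1=[] Q2=[P4]
t=46-53: P4@Q2 runs 7, rem=0, completes. Q0=[] Q1=[] Q2=[]

Answer: 1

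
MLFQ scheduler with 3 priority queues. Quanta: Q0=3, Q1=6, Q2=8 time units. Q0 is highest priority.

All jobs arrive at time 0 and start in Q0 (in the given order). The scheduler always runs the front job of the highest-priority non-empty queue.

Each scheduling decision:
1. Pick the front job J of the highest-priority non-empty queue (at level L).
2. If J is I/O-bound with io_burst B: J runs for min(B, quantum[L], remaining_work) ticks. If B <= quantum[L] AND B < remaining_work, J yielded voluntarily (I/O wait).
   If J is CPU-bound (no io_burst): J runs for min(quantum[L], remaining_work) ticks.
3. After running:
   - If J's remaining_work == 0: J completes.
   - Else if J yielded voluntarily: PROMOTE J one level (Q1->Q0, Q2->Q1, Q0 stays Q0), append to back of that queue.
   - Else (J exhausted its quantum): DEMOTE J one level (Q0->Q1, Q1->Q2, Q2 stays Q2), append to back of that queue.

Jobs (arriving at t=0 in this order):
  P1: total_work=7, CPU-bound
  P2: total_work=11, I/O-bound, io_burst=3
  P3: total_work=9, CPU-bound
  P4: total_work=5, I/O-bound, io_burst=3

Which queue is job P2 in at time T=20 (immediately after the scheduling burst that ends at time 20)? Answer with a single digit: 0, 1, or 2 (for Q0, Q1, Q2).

t=0-3: P1@Q0 runs 3, rem=4, quantum used, demote→Q1. Q0=[P2,P3,P4] Q1=[P1] Q2=[]
t=3-6: P2@Q0 runs 3, rem=8, I/O yield, promote→Q0. Q0=[P3,P4,P2] Q1=[P1] Q2=[]
t=6-9: P3@Q0 runs 3, rem=6, quantum used, demote→Q1. Q0=[P4,P2] Q1=[P1,P3] Q2=[]
t=9-12: P4@Q0 runs 3, rem=2, I/O yield, promote→Q0. Q0=[P2,P4] Q1=[P1,P3] Q2=[]
t=12-15: P2@Q0 runs 3, rem=5, I/O yield, promote→Q0. Q0=[P4,P2] Q1=[P1,P3] Q2=[]
t=15-17: P4@Q0 runs 2, rem=0, completes. Q0=[P2] Q1=[P1,P3] Q2=[]
t=17-20: P2@Q0 runs 3, rem=2, I/O yield, promote→Q0. Q0=[P2] Q1=[P1,P3] Q2=[]
t=20-22: P2@Q0 runs 2, rem=0, completes. Q0=[] Q1=[P1,P3] Q2=[]
t=22-26: P1@Q1 runs 4, rem=0, completes. Q0=[] Q1=[P3] Q2=[]
t=26-32: P3@Q1 runs 6, rem=0, completes. Q0=[] Q1=[] Q2=[]

Answer: 0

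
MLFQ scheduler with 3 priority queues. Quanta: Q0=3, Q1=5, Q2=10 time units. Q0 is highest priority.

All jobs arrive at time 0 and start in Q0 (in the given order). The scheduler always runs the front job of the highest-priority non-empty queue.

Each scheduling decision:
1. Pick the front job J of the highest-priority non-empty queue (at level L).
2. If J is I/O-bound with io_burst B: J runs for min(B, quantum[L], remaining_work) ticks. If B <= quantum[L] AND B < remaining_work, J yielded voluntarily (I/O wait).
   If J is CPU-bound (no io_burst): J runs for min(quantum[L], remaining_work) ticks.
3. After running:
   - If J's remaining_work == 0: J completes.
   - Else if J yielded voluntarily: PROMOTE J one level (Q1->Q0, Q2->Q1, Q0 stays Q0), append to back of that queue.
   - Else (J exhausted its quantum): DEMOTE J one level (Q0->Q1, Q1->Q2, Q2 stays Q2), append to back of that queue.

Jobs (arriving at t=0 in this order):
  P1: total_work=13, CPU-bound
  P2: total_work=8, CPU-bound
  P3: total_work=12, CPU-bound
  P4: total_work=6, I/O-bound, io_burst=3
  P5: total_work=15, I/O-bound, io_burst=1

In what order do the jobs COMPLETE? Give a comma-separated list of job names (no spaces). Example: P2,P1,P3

Answer: P4,P5,P2,P1,P3

Derivation:
t=0-3: P1@Q0 runs 3, rem=10, quantum used, demote→Q1. Q0=[P2,P3,P4,P5] Q1=[P1] Q2=[]
t=3-6: P2@Q0 runs 3, rem=5, quantum used, demote→Q1. Q0=[P3,P4,P5] Q1=[P1,P2] Q2=[]
t=6-9: P3@Q0 runs 3, rem=9, quantum used, demote→Q1. Q0=[P4,P5] Q1=[P1,P2,P3] Q2=[]
t=9-12: P4@Q0 runs 3, rem=3, I/O yield, promote→Q0. Q0=[P5,P4] Q1=[P1,P2,P3] Q2=[]
t=12-13: P5@Q0 runs 1, rem=14, I/O yield, promote→Q0. Q0=[P4,P5] Q1=[P1,P2,P3] Q2=[]
t=13-16: P4@Q0 runs 3, rem=0, completes. Q0=[P5] Q1=[P1,P2,P3] Q2=[]
t=16-17: P5@Q0 runs 1, rem=13, I/O yield, promote→Q0. Q0=[P5] Q1=[P1,P2,P3] Q2=[]
t=17-18: P5@Q0 runs 1, rem=12, I/O yield, promote→Q0. Q0=[P5] Q1=[P1,P2,P3] Q2=[]
t=18-19: P5@Q0 runs 1, rem=11, I/O yield, promote→Q0. Q0=[P5] Q1=[P1,P2,P3] Q2=[]
t=19-20: P5@Q0 runs 1, rem=10, I/O yield, promote→Q0. Q0=[P5] Q1=[P1,P2,P3] Q2=[]
t=20-21: P5@Q0 runs 1, rem=9, I/O yield, promote→Q0. Q0=[P5] Q1=[P1,P2,P3] Q2=[]
t=21-22: P5@Q0 runs 1, rem=8, I/O yield, promote→Q0. Q0=[P5] Q1=[P1,P2,P3] Q2=[]
t=22-23: P5@Q0 runs 1, rem=7, I/O yield, promote→Q0. Q0=[P5] Q1=[P1,P2,P3] Q2=[]
t=23-24: P5@Q0 runs 1, rem=6, I/O yield, promote→Q0. Q0=[P5] Q1=[P1,P2,P3] Q2=[]
t=24-25: P5@Q0 runs 1, rem=5, I/O yield, promote→Q0. Q0=[P5] Q1=[P1,P2,P3] Q2=[]
t=25-26: P5@Q0 runs 1, rem=4, I/O yield, promote→Q0. Q0=[P5] Q1=[P1,P2,P3] Q2=[]
t=26-27: P5@Q0 runs 1, rem=3, I/O yield, promote→Q0. Q0=[P5] Q1=[P1,P2,P3] Q2=[]
t=27-28: P5@Q0 runs 1, rem=2, I/O yield, promote→Q0. Q0=[P5] Q1=[P1,P2,P3] Q2=[]
t=28-29: P5@Q0 runs 1, rem=1, I/O yield, promote→Q0. Q0=[P5] Q1=[P1,P2,P3] Q2=[]
t=29-30: P5@Q0 runs 1, rem=0, completes. Q0=[] Q1=[P1,P2,P3] Q2=[]
t=30-35: P1@Q1 runs 5, rem=5, quantum used, demote→Q2. Q0=[] Q1=[P2,P3] Q2=[P1]
t=35-40: P2@Q1 runs 5, rem=0, completes. Q0=[] Q1=[P3] Q2=[P1]
t=40-45: P3@Q1 runs 5, rem=4, quantum used, demote→Q2. Q0=[] Q1=[] Q2=[P1,P3]
t=45-50: P1@Q2 runs 5, rem=0, completes. Q0=[] Q1=[] Q2=[P3]
t=50-54: P3@Q2 runs 4, rem=0, completes. Q0=[] Q1=[] Q2=[]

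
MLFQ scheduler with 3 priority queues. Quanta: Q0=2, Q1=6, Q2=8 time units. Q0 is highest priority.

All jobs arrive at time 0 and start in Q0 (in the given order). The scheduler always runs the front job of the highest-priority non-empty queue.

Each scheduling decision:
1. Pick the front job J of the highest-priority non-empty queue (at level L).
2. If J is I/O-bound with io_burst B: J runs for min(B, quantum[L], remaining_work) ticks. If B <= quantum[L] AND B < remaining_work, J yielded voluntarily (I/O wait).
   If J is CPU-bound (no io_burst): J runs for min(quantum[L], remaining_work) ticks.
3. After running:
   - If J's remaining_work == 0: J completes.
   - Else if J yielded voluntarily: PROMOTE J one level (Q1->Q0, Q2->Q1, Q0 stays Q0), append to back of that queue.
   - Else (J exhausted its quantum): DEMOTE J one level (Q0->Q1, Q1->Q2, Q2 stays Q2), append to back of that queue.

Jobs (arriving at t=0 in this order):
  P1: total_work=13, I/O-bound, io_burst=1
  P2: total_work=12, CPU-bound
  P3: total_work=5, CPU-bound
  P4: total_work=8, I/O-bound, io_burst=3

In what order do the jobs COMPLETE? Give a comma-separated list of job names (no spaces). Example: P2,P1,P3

Answer: P1,P3,P4,P2

Derivation:
t=0-1: P1@Q0 runs 1, rem=12, I/O yield, promote→Q0. Q0=[P2,P3,P4,P1] Q1=[] Q2=[]
t=1-3: P2@Q0 runs 2, rem=10, quantum used, demote→Q1. Q0=[P3,P4,P1] Q1=[P2] Q2=[]
t=3-5: P3@Q0 runs 2, rem=3, quantum used, demote→Q1. Q0=[P4,P1] Q1=[P2,P3] Q2=[]
t=5-7: P4@Q0 runs 2, rem=6, quantum used, demote→Q1. Q0=[P1] Q1=[P2,P3,P4] Q2=[]
t=7-8: P1@Q0 runs 1, rem=11, I/O yield, promote→Q0. Q0=[P1] Q1=[P2,P3,P4] Q2=[]
t=8-9: P1@Q0 runs 1, rem=10, I/O yield, promote→Q0. Q0=[P1] Q1=[P2,P3,P4] Q2=[]
t=9-10: P1@Q0 runs 1, rem=9, I/O yield, promote→Q0. Q0=[P1] Q1=[P2,P3,P4] Q2=[]
t=10-11: P1@Q0 runs 1, rem=8, I/O yield, promote→Q0. Q0=[P1] Q1=[P2,P3,P4] Q2=[]
t=11-12: P1@Q0 runs 1, rem=7, I/O yield, promote→Q0. Q0=[P1] Q1=[P2,P3,P4] Q2=[]
t=12-13: P1@Q0 runs 1, rem=6, I/O yield, promote→Q0. Q0=[P1] Q1=[P2,P3,P4] Q2=[]
t=13-14: P1@Q0 runs 1, rem=5, I/O yield, promote→Q0. Q0=[P1] Q1=[P2,P3,P4] Q2=[]
t=14-15: P1@Q0 runs 1, rem=4, I/O yield, promote→Q0. Q0=[P1] Q1=[P2,P3,P4] Q2=[]
t=15-16: P1@Q0 runs 1, rem=3, I/O yield, promote→Q0. Q0=[P1] Q1=[P2,P3,P4] Q2=[]
t=16-17: P1@Q0 runs 1, rem=2, I/O yield, promote→Q0. Q0=[P1] Q1=[P2,P3,P4] Q2=[]
t=17-18: P1@Q0 runs 1, rem=1, I/O yield, promote→Q0. Q0=[P1] Q1=[P2,P3,P4] Q2=[]
t=18-19: P1@Q0 runs 1, rem=0, completes. Q0=[] Q1=[P2,P3,P4] Q2=[]
t=19-25: P2@Q1 runs 6, rem=4, quantum used, demote→Q2. Q0=[] Q1=[P3,P4] Q2=[P2]
t=25-28: P3@Q1 runs 3, rem=0, completes. Q0=[] Q1=[P4] Q2=[P2]
t=28-31: P4@Q1 runs 3, rem=3, I/O yield, promote→Q0. Q0=[P4] Q1=[] Q2=[P2]
t=31-33: P4@Q0 runs 2, rem=1, quantum used, demote→Q1. Q0=[] Q1=[P4] Q2=[P2]
t=33-34: P4@Q1 runs 1, rem=0, completes. Q0=[] Q1=[] Q2=[P2]
t=34-38: P2@Q2 runs 4, rem=0, completes. Q0=[] Q1=[] Q2=[]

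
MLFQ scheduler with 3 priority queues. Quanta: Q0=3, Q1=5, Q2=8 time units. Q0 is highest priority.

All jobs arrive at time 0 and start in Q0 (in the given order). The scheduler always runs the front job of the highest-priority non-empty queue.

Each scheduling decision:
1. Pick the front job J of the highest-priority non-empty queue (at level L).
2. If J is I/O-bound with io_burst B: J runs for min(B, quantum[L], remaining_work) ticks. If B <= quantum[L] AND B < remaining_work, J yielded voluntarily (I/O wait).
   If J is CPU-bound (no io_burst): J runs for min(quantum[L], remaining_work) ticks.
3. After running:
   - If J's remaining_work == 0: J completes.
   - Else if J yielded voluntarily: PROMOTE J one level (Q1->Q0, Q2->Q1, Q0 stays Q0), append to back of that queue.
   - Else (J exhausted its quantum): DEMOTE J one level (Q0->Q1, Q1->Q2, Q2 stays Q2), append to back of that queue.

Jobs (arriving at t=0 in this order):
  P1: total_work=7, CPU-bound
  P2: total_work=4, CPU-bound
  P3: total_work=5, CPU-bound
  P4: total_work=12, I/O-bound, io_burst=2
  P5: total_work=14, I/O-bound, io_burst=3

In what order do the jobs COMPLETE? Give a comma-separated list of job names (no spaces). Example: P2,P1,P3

t=0-3: P1@Q0 runs 3, rem=4, quantum used, demote→Q1. Q0=[P2,P3,P4,P5] Q1=[P1] Q2=[]
t=3-6: P2@Q0 runs 3, rem=1, quantum used, demote→Q1. Q0=[P3,P4,P5] Q1=[P1,P2] Q2=[]
t=6-9: P3@Q0 runs 3, rem=2, quantum used, demote→Q1. Q0=[P4,P5] Q1=[P1,P2,P3] Q2=[]
t=9-11: P4@Q0 runs 2, rem=10, I/O yield, promote→Q0. Q0=[P5,P4] Q1=[P1,P2,P3] Q2=[]
t=11-14: P5@Q0 runs 3, rem=11, I/O yield, promote→Q0. Q0=[P4,P5] Q1=[P1,P2,P3] Q2=[]
t=14-16: P4@Q0 runs 2, rem=8, I/O yield, promote→Q0. Q0=[P5,P4] Q1=[P1,P2,P3] Q2=[]
t=16-19: P5@Q0 runs 3, rem=8, I/O yield, promote→Q0. Q0=[P4,P5] Q1=[P1,P2,P3] Q2=[]
t=19-21: P4@Q0 runs 2, rem=6, I/O yield, promote→Q0. Q0=[P5,P4] Q1=[P1,P2,P3] Q2=[]
t=21-24: P5@Q0 runs 3, rem=5, I/O yield, promote→Q0. Q0=[P4,P5] Q1=[P1,P2,P3] Q2=[]
t=24-26: P4@Q0 runs 2, rem=4, I/O yield, promote→Q0. Q0=[P5,P4] Q1=[P1,P2,P3] Q2=[]
t=26-29: P5@Q0 runs 3, rem=2, I/O yield, promote→Q0. Q0=[P4,P5] Q1=[P1,P2,P3] Q2=[]
t=29-31: P4@Q0 runs 2, rem=2, I/O yield, promote→Q0. Q0=[P5,P4] Q1=[P1,P2,P3] Q2=[]
t=31-33: P5@Q0 runs 2, rem=0, completes. Q0=[P4] Q1=[P1,P2,P3] Q2=[]
t=33-35: P4@Q0 runs 2, rem=0, completes. Q0=[] Q1=[P1,P2,P3] Q2=[]
t=35-39: P1@Q1 runs 4, rem=0, completes. Q0=[] Q1=[P2,P3] Q2=[]
t=39-40: P2@Q1 runs 1, rem=0, completes. Q0=[] Q1=[P3] Q2=[]
t=40-42: P3@Q1 runs 2, rem=0, completes. Q0=[] Q1=[] Q2=[]

Answer: P5,P4,P1,P2,P3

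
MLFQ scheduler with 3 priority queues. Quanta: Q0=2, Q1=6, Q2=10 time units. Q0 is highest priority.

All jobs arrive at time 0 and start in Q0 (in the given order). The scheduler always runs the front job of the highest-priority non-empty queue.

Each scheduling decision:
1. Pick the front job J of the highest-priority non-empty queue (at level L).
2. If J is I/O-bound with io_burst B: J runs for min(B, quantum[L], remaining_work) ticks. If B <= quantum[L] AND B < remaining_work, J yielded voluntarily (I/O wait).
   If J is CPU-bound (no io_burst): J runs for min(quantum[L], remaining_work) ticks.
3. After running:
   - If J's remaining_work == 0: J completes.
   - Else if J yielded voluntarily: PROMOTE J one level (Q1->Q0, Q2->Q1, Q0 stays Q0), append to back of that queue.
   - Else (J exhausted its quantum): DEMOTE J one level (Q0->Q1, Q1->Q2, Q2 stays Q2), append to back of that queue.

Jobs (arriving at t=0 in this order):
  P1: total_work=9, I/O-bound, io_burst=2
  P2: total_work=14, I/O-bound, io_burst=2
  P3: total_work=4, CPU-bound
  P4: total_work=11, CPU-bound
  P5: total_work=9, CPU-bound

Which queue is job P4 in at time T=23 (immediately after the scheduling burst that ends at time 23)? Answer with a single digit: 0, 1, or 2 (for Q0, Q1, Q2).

Answer: 1

Derivation:
t=0-2: P1@Q0 runs 2, rem=7, I/O yield, promote→Q0. Q0=[P2,P3,P4,P5,P1] Q1=[] Q2=[]
t=2-4: P2@Q0 runs 2, rem=12, I/O yield, promote→Q0. Q0=[P3,P4,P5,P1,P2] Q1=[] Q2=[]
t=4-6: P3@Q0 runs 2, rem=2, quantum used, demote→Q1. Q0=[P4,P5,P1,P2] Q1=[P3] Q2=[]
t=6-8: P4@Q0 runs 2, rem=9, quantum used, demote→Q1. Q0=[P5,P1,P2] Q1=[P3,P4] Q2=[]
t=8-10: P5@Q0 runs 2, rem=7, quantum used, demote→Q1. Q0=[P1,P2] Q1=[P3,P4,P5] Q2=[]
t=10-12: P1@Q0 runs 2, rem=5, I/O yield, promote→Q0. Q0=[P2,P1] Q1=[P3,P4,P5] Q2=[]
t=12-14: P2@Q0 runs 2, rem=10, I/O yield, promote→Q0. Q0=[P1,P2] Q1=[P3,P4,P5] Q2=[]
t=14-16: P1@Q0 runs 2, rem=3, I/O yield, promote→Q0. Q0=[P2,P1] Q1=[P3,P4,P5] Q2=[]
t=16-18: P2@Q0 runs 2, rem=8, I/O yield, promote→Q0. Q0=[P1,P2] Q1=[P3,P4,P5] Q2=[]
t=18-20: P1@Q0 runs 2, rem=1, I/O yield, promote→Q0. Q0=[P2,P1] Q1=[P3,P4,P5] Q2=[]
t=20-22: P2@Q0 runs 2, rem=6, I/O yield, promote→Q0. Q0=[P1,P2] Q1=[P3,P4,P5] Q2=[]
t=22-23: P1@Q0 runs 1, rem=0, completes. Q0=[P2] Q1=[P3,P4,P5] Q2=[]
t=23-25: P2@Q0 runs 2, rem=4, I/O yield, promote→Q0. Q0=[P2] Q1=[P3,P4,P5] Q2=[]
t=25-27: P2@Q0 runs 2, rem=2, I/O yield, promote→Q0. Q0=[P2] Q1=[P3,P4,P5] Q2=[]
t=27-29: P2@Q0 runs 2, rem=0, completes. Q0=[] Q1=[P3,P4,P5] Q2=[]
t=29-31: P3@Q1 runs 2, rem=0, completes. Q0=[] Q1=[P4,P5] Q2=[]
t=31-37: P4@Q1 runs 6, rem=3, quantum used, demote→Q2. Q0=[] Q1=[P5] Q2=[P4]
t=37-43: P5@Q1 runs 6, rem=1, quantum used, demote→Q2. Q0=[] Q1=[] Q2=[P4,P5]
t=43-46: P4@Q2 runs 3, rem=0, completes. Q0=[] Q1=[] Q2=[P5]
t=46-47: P5@Q2 runs 1, rem=0, completes. Q0=[] Q1=[] Q2=[]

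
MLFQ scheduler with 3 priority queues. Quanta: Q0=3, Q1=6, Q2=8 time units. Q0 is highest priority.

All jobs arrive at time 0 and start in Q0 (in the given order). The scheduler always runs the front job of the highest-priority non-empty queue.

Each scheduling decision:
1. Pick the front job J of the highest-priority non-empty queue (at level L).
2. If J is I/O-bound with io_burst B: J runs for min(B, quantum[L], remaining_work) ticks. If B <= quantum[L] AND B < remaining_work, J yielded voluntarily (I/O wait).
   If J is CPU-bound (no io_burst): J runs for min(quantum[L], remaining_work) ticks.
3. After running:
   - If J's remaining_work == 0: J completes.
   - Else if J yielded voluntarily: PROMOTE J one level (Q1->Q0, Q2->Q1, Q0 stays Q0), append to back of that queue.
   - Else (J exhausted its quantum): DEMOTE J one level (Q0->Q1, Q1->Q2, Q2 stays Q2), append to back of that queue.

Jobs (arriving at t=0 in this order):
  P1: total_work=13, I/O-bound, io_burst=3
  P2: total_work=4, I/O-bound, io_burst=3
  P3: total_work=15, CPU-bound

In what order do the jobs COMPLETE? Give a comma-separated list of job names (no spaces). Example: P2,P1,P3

Answer: P2,P1,P3

Derivation:
t=0-3: P1@Q0 runs 3, rem=10, I/O yield, promote→Q0. Q0=[P2,P3,P1] Q1=[] Q2=[]
t=3-6: P2@Q0 runs 3, rem=1, I/O yield, promote→Q0. Q0=[P3,P1,P2] Q1=[] Q2=[]
t=6-9: P3@Q0 runs 3, rem=12, quantum used, demote→Q1. Q0=[P1,P2] Q1=[P3] Q2=[]
t=9-12: P1@Q0 runs 3, rem=7, I/O yield, promote→Q0. Q0=[P2,P1] Q1=[P3] Q2=[]
t=12-13: P2@Q0 runs 1, rem=0, completes. Q0=[P1] Q1=[P3] Q2=[]
t=13-16: P1@Q0 runs 3, rem=4, I/O yield, promote→Q0. Q0=[P1] Q1=[P3] Q2=[]
t=16-19: P1@Q0 runs 3, rem=1, I/O yield, promote→Q0. Q0=[P1] Q1=[P3] Q2=[]
t=19-20: P1@Q0 runs 1, rem=0, completes. Q0=[] Q1=[P3] Q2=[]
t=20-26: P3@Q1 runs 6, rem=6, quantum used, demote→Q2. Q0=[] Q1=[] Q2=[P3]
t=26-32: P3@Q2 runs 6, rem=0, completes. Q0=[] Q1=[] Q2=[]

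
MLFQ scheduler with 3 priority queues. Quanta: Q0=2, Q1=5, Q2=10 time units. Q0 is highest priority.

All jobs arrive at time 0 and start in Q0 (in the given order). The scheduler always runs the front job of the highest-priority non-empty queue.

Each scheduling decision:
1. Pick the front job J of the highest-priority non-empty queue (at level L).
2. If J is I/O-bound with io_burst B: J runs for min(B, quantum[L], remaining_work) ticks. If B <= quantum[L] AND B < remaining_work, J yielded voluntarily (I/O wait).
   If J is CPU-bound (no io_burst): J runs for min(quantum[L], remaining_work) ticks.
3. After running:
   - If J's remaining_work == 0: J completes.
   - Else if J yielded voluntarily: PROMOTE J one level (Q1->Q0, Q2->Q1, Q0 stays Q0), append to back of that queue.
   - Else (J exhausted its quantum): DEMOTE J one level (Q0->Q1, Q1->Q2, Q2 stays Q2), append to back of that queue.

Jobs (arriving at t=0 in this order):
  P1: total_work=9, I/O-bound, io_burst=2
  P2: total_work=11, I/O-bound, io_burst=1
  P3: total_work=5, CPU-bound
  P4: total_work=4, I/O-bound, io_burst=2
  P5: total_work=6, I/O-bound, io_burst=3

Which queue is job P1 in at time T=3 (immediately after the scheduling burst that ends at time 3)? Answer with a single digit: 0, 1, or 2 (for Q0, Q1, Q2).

Answer: 0

Derivation:
t=0-2: P1@Q0 runs 2, rem=7, I/O yield, promote→Q0. Q0=[P2,P3,P4,P5,P1] Q1=[] Q2=[]
t=2-3: P2@Q0 runs 1, rem=10, I/O yield, promote→Q0. Q0=[P3,P4,P5,P1,P2] Q1=[] Q2=[]
t=3-5: P3@Q0 runs 2, rem=3, quantum used, demote→Q1. Q0=[P4,P5,P1,P2] Q1=[P3] Q2=[]
t=5-7: P4@Q0 runs 2, rem=2, I/O yield, promote→Q0. Q0=[P5,P1,P2,P4] Q1=[P3] Q2=[]
t=7-9: P5@Q0 runs 2, rem=4, quantum used, demote→Q1. Q0=[P1,P2,P4] Q1=[P3,P5] Q2=[]
t=9-11: P1@Q0 runs 2, rem=5, I/O yield, promote→Q0. Q0=[P2,P4,P1] Q1=[P3,P5] Q2=[]
t=11-12: P2@Q0 runs 1, rem=9, I/O yield, promote→Q0. Q0=[P4,P1,P2] Q1=[P3,P5] Q2=[]
t=12-14: P4@Q0 runs 2, rem=0, completes. Q0=[P1,P2] Q1=[P3,P5] Q2=[]
t=14-16: P1@Q0 runs 2, rem=3, I/O yield, promote→Q0. Q0=[P2,P1] Q1=[P3,P5] Q2=[]
t=16-17: P2@Q0 runs 1, rem=8, I/O yield, promote→Q0. Q0=[P1,P2] Q1=[P3,P5] Q2=[]
t=17-19: P1@Q0 runs 2, rem=1, I/O yield, promote→Q0. Q0=[P2,P1] Q1=[P3,P5] Q2=[]
t=19-20: P2@Q0 runs 1, rem=7, I/O yield, promote→Q0. Q0=[P1,P2] Q1=[P3,P5] Q2=[]
t=20-21: P1@Q0 runs 1, rem=0, completes. Q0=[P2] Q1=[P3,P5] Q2=[]
t=21-22: P2@Q0 runs 1, rem=6, I/O yield, promote→Q0. Q0=[P2] Q1=[P3,P5] Q2=[]
t=22-23: P2@Q0 runs 1, rem=5, I/O yield, promote→Q0. Q0=[P2] Q1=[P3,P5] Q2=[]
t=23-24: P2@Q0 runs 1, rem=4, I/O yield, promote→Q0. Q0=[P2] Q1=[P3,P5] Q2=[]
t=24-25: P2@Q0 runs 1, rem=3, I/O yield, promote→Q0. Q0=[P2] Q1=[P3,P5] Q2=[]
t=25-26: P2@Q0 runs 1, rem=2, I/O yield, promote→Q0. Q0=[P2] Q1=[P3,P5] Q2=[]
t=26-27: P2@Q0 runs 1, rem=1, I/O yield, promote→Q0. Q0=[P2] Q1=[P3,P5] Q2=[]
t=27-28: P2@Q0 runs 1, rem=0, completes. Q0=[] Q1=[P3,P5] Q2=[]
t=28-31: P3@Q1 runs 3, rem=0, completes. Q0=[] Q1=[P5] Q2=[]
t=31-34: P5@Q1 runs 3, rem=1, I/O yield, promote→Q0. Q0=[P5] Q1=[] Q2=[]
t=34-35: P5@Q0 runs 1, rem=0, completes. Q0=[] Q1=[] Q2=[]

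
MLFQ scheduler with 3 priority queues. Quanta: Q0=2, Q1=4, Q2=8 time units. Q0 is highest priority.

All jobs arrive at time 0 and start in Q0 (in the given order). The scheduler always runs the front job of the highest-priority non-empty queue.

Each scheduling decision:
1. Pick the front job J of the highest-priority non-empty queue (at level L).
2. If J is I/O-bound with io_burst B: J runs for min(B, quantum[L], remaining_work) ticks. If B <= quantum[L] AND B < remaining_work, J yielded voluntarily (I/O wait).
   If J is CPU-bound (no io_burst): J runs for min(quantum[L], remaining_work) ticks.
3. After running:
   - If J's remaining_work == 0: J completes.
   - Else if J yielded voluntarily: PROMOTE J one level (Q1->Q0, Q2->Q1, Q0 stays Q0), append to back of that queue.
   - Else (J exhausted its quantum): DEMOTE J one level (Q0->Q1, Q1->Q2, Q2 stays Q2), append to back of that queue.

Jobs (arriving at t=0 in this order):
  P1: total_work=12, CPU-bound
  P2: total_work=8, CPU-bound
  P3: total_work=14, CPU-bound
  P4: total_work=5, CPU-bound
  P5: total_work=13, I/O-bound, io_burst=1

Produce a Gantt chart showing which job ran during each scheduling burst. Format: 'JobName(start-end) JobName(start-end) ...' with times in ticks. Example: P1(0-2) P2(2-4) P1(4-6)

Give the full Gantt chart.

Answer: P1(0-2) P2(2-4) P3(4-6) P4(6-8) P5(8-9) P5(9-10) P5(10-11) P5(11-12) P5(12-13) P5(13-14) P5(14-15) P5(15-16) P5(16-17) P5(17-18) P5(18-19) P5(19-20) P5(20-21) P1(21-25) P2(25-29) P3(29-33) P4(33-36) P1(36-42) P2(42-44) P3(44-52)

Derivation:
t=0-2: P1@Q0 runs 2, rem=10, quantum used, demote→Q1. Q0=[P2,P3,P4,P5] Q1=[P1] Q2=[]
t=2-4: P2@Q0 runs 2, rem=6, quantum used, demote→Q1. Q0=[P3,P4,P5] Q1=[P1,P2] Q2=[]
t=4-6: P3@Q0 runs 2, rem=12, quantum used, demote→Q1. Q0=[P4,P5] Q1=[P1,P2,P3] Q2=[]
t=6-8: P4@Q0 runs 2, rem=3, quantum used, demote→Q1. Q0=[P5] Q1=[P1,P2,P3,P4] Q2=[]
t=8-9: P5@Q0 runs 1, rem=12, I/O yield, promote→Q0. Q0=[P5] Q1=[P1,P2,P3,P4] Q2=[]
t=9-10: P5@Q0 runs 1, rem=11, I/O yield, promote→Q0. Q0=[P5] Q1=[P1,P2,P3,P4] Q2=[]
t=10-11: P5@Q0 runs 1, rem=10, I/O yield, promote→Q0. Q0=[P5] Q1=[P1,P2,P3,P4] Q2=[]
t=11-12: P5@Q0 runs 1, rem=9, I/O yield, promote→Q0. Q0=[P5] Q1=[P1,P2,P3,P4] Q2=[]
t=12-13: P5@Q0 runs 1, rem=8, I/O yield, promote→Q0. Q0=[P5] Q1=[P1,P2,P3,P4] Q2=[]
t=13-14: P5@Q0 runs 1, rem=7, I/O yield, promote→Q0. Q0=[P5] Q1=[P1,P2,P3,P4] Q2=[]
t=14-15: P5@Q0 runs 1, rem=6, I/O yield, promote→Q0. Q0=[P5] Q1=[P1,P2,P3,P4] Q2=[]
t=15-16: P5@Q0 runs 1, rem=5, I/O yield, promote→Q0. Q0=[P5] Q1=[P1,P2,P3,P4] Q2=[]
t=16-17: P5@Q0 runs 1, rem=4, I/O yield, promote→Q0. Q0=[P5] Q1=[P1,P2,P3,P4] Q2=[]
t=17-18: P5@Q0 runs 1, rem=3, I/O yield, promote→Q0. Q0=[P5] Q1=[P1,P2,P3,P4] Q2=[]
t=18-19: P5@Q0 runs 1, rem=2, I/O yield, promote→Q0. Q0=[P5] Q1=[P1,P2,P3,P4] Q2=[]
t=19-20: P5@Q0 runs 1, rem=1, I/O yield, promote→Q0. Q0=[P5] Q1=[P1,P2,P3,P4] Q2=[]
t=20-21: P5@Q0 runs 1, rem=0, completes. Q0=[] Q1=[P1,P2,P3,P4] Q2=[]
t=21-25: P1@Q1 runs 4, rem=6, quantum used, demote→Q2. Q0=[] Q1=[P2,P3,P4] Q2=[P1]
t=25-29: P2@Q1 runs 4, rem=2, quantum used, demote→Q2. Q0=[] Q1=[P3,P4] Q2=[P1,P2]
t=29-33: P3@Q1 runs 4, rem=8, quantum used, demote→Q2. Q0=[] Q1=[P4] Q2=[P1,P2,P3]
t=33-36: P4@Q1 runs 3, rem=0, completes. Q0=[] Q1=[] Q2=[P1,P2,P3]
t=36-42: P1@Q2 runs 6, rem=0, completes. Q0=[] Q1=[] Q2=[P2,P3]
t=42-44: P2@Q2 runs 2, rem=0, completes. Q0=[] Q1=[] Q2=[P3]
t=44-52: P3@Q2 runs 8, rem=0, completes. Q0=[] Q1=[] Q2=[]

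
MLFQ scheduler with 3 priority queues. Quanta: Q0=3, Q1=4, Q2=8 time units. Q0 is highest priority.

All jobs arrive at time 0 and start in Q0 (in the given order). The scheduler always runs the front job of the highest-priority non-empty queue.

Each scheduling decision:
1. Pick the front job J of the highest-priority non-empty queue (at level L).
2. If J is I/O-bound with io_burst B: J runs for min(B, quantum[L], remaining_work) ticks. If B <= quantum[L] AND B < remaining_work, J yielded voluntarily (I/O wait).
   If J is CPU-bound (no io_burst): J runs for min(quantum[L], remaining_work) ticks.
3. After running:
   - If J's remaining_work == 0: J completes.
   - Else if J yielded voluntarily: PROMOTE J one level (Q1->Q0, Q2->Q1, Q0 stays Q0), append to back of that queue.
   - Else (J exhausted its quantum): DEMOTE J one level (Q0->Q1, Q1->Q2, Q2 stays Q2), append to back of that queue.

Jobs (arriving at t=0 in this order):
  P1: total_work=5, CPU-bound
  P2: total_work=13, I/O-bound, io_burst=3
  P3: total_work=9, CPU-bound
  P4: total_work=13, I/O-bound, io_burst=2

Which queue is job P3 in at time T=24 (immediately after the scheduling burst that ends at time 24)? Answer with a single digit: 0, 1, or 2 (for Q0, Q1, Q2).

t=0-3: P1@Q0 runs 3, rem=2, quantum used, demote→Q1. Q0=[P2,P3,P4] Q1=[P1] Q2=[]
t=3-6: P2@Q0 runs 3, rem=10, I/O yield, promote→Q0. Q0=[P3,P4,P2] Q1=[P1] Q2=[]
t=6-9: P3@Q0 runs 3, rem=6, quantum used, demote→Q1. Q0=[P4,P2] Q1=[P1,P3] Q2=[]
t=9-11: P4@Q0 runs 2, rem=11, I/O yield, promote→Q0. Q0=[P2,P4] Q1=[P1,P3] Q2=[]
t=11-14: P2@Q0 runs 3, rem=7, I/O yield, promote→Q0. Q0=[P4,P2] Q1=[P1,P3] Q2=[]
t=14-16: P4@Q0 runs 2, rem=9, I/O yield, promote→Q0. Q0=[P2,P4] Q1=[P1,P3] Q2=[]
t=16-19: P2@Q0 runs 3, rem=4, I/O yield, promote→Q0. Q0=[P4,P2] Q1=[P1,P3] Q2=[]
t=19-21: P4@Q0 runs 2, rem=7, I/O yield, promote→Q0. Q0=[P2,P4] Q1=[P1,P3] Q2=[]
t=21-24: P2@Q0 runs 3, rem=1, I/O yield, promote→Q0. Q0=[P4,P2] Q1=[P1,P3] Q2=[]
t=24-26: P4@Q0 runs 2, rem=5, I/O yield, promote→Q0. Q0=[P2,P4] Q1=[P1,P3] Q2=[]
t=26-27: P2@Q0 runs 1, rem=0, completes. Q0=[P4] Q1=[P1,P3] Q2=[]
t=27-29: P4@Q0 runs 2, rem=3, I/O yield, promote→Q0. Q0=[P4] Q1=[P1,P3] Q2=[]
t=29-31: P4@Q0 runs 2, rem=1, I/O yield, promote→Q0. Q0=[P4] Q1=[P1,P3] Q2=[]
t=31-32: P4@Q0 runs 1, rem=0, completes. Q0=[] Q1=[P1,P3] Q2=[]
t=32-34: P1@Q1 runs 2, rem=0, completes. Q0=[] Q1=[P3] Q2=[]
t=34-38: P3@Q1 runs 4, rem=2, quantum used, demote→Q2. Q0=[] Q1=[] Q2=[P3]
t=38-40: P3@Q2 runs 2, rem=0, completes. Q0=[] Q1=[] Q2=[]

Answer: 1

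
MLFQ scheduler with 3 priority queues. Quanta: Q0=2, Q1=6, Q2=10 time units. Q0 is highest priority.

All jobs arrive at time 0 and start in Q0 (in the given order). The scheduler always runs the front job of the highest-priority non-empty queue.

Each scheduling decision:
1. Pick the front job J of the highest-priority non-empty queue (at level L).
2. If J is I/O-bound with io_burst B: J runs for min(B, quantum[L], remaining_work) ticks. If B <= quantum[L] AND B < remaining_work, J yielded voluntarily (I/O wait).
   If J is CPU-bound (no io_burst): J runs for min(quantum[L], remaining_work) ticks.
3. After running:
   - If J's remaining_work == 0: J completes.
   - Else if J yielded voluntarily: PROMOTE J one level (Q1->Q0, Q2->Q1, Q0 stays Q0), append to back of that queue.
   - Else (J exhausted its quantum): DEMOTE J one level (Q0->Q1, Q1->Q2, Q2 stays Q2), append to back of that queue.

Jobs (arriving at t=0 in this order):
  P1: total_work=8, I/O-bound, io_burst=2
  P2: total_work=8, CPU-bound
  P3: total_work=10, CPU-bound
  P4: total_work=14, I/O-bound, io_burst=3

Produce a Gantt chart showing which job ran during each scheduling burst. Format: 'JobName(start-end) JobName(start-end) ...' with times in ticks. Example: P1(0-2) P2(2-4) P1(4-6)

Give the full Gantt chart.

Answer: P1(0-2) P2(2-4) P3(4-6) P4(6-8) P1(8-10) P1(10-12) P1(12-14) P2(14-20) P3(20-26) P4(26-29) P4(29-31) P4(31-34) P4(34-36) P4(36-38) P3(38-40)

Derivation:
t=0-2: P1@Q0 runs 2, rem=6, I/O yield, promote→Q0. Q0=[P2,P3,P4,P1] Q1=[] Q2=[]
t=2-4: P2@Q0 runs 2, rem=6, quantum used, demote→Q1. Q0=[P3,P4,P1] Q1=[P2] Q2=[]
t=4-6: P3@Q0 runs 2, rem=8, quantum used, demote→Q1. Q0=[P4,P1] Q1=[P2,P3] Q2=[]
t=6-8: P4@Q0 runs 2, rem=12, quantum used, demote→Q1. Q0=[P1] Q1=[P2,P3,P4] Q2=[]
t=8-10: P1@Q0 runs 2, rem=4, I/O yield, promote→Q0. Q0=[P1] Q1=[P2,P3,P4] Q2=[]
t=10-12: P1@Q0 runs 2, rem=2, I/O yield, promote→Q0. Q0=[P1] Q1=[P2,P3,P4] Q2=[]
t=12-14: P1@Q0 runs 2, rem=0, completes. Q0=[] Q1=[P2,P3,P4] Q2=[]
t=14-20: P2@Q1 runs 6, rem=0, completes. Q0=[] Q1=[P3,P4] Q2=[]
t=20-26: P3@Q1 runs 6, rem=2, quantum used, demote→Q2. Q0=[] Q1=[P4] Q2=[P3]
t=26-29: P4@Q1 runs 3, rem=9, I/O yield, promote→Q0. Q0=[P4] Q1=[] Q2=[P3]
t=29-31: P4@Q0 runs 2, rem=7, quantum used, demote→Q1. Q0=[] Q1=[P4] Q2=[P3]
t=31-34: P4@Q1 runs 3, rem=4, I/O yield, promote→Q0. Q0=[P4] Q1=[] Q2=[P3]
t=34-36: P4@Q0 runs 2, rem=2, quantum used, demote→Q1. Q0=[] Q1=[P4] Q2=[P3]
t=36-38: P4@Q1 runs 2, rem=0, completes. Q0=[] Q1=[] Q2=[P3]
t=38-40: P3@Q2 runs 2, rem=0, completes. Q0=[] Q1=[] Q2=[]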